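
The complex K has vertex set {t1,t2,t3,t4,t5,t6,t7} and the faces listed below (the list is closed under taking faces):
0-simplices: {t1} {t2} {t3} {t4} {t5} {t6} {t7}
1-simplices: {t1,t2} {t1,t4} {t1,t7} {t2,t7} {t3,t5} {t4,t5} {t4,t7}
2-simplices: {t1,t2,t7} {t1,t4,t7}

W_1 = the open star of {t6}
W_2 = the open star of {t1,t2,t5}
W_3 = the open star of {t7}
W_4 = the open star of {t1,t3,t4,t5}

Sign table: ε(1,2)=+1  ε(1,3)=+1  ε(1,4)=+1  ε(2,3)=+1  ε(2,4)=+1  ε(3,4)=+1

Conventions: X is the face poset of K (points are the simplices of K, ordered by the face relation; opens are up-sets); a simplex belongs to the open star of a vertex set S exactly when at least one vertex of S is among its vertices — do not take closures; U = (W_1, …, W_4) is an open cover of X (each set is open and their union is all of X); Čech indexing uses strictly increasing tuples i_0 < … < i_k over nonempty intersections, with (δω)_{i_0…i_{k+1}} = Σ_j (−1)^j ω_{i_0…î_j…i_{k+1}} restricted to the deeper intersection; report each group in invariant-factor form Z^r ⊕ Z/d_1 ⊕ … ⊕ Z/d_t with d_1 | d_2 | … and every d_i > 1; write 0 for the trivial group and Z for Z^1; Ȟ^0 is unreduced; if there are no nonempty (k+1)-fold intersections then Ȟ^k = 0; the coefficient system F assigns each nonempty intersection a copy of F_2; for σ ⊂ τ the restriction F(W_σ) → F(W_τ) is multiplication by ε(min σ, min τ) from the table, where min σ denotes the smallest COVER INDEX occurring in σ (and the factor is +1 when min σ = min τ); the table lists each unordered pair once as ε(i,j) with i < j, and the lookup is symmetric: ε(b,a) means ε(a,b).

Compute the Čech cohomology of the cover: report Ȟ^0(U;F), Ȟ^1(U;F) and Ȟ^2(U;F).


Ȟ^0 ≅ Z/2 ⊕ Z/2, Ȟ^1 ≅ 0 and Ȟ^2 ≅ 0

intersection data:
  W1={{t6}} W2={{t1},{t2},{t5},{t1,t2},{t1,t4},{t1,t7},{t2,t7},{t3,t5},{t4,t5},{t1,t2,t7},{t1,t4,t7}} W3={{t7},{t1,t7},{t2,t7},{t4,t7},{t1,t2,t7},{t1,t4,t7}} W4={{t1},{t3},{t4},{t5},{t1,t2},{t1,t4},{t1,t7},{t3,t5},{t4,t5},{t4,t7},{t1,t2,t7},{t1,t4,t7}}
  W23={{t1,t7},{t2,t7},{t1,t2,t7},{t1,t4,t7}} W24={{t1},{t5},{t1,t2},{t1,t4},{t1,t7},{t3,t5},{t4,t5},{t1,t2,t7},{t1,t4,t7}} W34={{t1,t7},{t4,t7},{t1,t2,t7},{t1,t4,t7}}
  W234={{t1,t7},{t1,t2,t7},{t1,t4,t7}}
C dims 4,3,1; δ0: rk_F2 2; δ1: rk_F2 1
Ȟ^0 = (4 − 2) − 0 = 2, so Ȟ^0 ≅ Z/2 ⊕ Z/2
Ȟ^1 = (3 − 1) − 2 = 0, so Ȟ^1 ≅ 0
Ȟ^2 = (1 − 0) − 1 = 0, so Ȟ^2 ≅ 0


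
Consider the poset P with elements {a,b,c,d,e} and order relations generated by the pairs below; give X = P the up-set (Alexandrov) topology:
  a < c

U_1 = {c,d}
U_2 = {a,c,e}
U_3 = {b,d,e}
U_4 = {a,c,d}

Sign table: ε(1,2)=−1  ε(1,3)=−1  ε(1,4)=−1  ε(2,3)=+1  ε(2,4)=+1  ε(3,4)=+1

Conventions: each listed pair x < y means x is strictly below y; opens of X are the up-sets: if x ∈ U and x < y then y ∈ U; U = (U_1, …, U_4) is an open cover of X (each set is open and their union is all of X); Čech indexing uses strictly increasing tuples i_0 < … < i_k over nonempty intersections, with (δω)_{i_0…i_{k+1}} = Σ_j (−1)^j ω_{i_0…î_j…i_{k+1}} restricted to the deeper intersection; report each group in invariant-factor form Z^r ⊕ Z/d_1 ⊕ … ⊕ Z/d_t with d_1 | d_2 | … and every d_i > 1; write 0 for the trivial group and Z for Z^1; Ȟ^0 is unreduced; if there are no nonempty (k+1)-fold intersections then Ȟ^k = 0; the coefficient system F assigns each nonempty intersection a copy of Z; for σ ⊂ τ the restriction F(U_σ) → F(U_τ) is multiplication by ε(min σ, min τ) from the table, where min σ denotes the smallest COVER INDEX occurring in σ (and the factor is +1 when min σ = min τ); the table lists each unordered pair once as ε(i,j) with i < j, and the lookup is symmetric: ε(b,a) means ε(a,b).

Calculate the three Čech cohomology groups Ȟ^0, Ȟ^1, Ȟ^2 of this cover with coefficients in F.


Ȟ^0 = Z; Ȟ^1 = Z; Ȟ^2 = 0

intersection data:
  U12={c} U13={d} U14={c,d} U23={e} U24={a,c} U34={d}
  U124={c} U134={d}
C dims 4,6,2; δ0: rk 3, SNF 1^3; δ1: rk 2, SNF 1^2
Ȟ^0 = (4 − 3) − 0 = 1, so Ȟ^0 ≅ Z
Ȟ^1 = (6 − 2) − 3 = 1, so Ȟ^1 ≅ Z
Ȟ^2 = (2 − 0) − 2 = 0, so Ȟ^2 ≅ 0


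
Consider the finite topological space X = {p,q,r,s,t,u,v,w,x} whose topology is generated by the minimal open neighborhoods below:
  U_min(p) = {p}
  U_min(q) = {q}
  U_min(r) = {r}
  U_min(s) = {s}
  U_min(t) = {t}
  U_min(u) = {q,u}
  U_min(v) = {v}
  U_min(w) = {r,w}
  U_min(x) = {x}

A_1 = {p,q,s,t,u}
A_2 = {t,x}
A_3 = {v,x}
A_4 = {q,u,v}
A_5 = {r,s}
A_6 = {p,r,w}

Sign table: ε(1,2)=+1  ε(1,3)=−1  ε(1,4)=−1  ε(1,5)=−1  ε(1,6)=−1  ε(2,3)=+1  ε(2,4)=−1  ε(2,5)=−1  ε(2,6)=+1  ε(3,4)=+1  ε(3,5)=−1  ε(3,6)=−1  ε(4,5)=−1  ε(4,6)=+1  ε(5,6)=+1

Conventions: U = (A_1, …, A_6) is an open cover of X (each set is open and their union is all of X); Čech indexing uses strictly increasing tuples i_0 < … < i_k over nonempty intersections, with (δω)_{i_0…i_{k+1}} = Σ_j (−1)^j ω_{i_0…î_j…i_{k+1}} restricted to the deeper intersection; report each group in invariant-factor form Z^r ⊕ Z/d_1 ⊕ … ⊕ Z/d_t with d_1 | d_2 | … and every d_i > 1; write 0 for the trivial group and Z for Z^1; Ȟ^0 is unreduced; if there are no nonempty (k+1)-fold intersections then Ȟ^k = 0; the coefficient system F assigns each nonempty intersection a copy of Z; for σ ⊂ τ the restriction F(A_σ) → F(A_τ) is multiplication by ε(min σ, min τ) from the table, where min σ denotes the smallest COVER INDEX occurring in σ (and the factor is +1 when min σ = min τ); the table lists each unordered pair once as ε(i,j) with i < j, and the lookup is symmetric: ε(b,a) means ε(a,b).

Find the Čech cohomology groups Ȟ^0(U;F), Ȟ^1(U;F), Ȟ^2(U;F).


nerve simplices:
  A12={t} A14={q,u} A15={s} A16={p} A23={x} A34={v} A56={r}
C dims 6,7; δ0: rk 6, SNF 1^5·2
degree 0: 6−6−0 = 0 → Ȟ^0 ≅ 0
degree 1: 7−0−6 = 1 plus torsion [2] → Ȟ^1 ≅ Z ⊕ Z/2
degree 2: 0−0−0 = 0 → Ȟ^2 ≅ 0

Ȟ^0 = 0; Ȟ^1 = Z ⊕ Z/2; Ȟ^2 = 0


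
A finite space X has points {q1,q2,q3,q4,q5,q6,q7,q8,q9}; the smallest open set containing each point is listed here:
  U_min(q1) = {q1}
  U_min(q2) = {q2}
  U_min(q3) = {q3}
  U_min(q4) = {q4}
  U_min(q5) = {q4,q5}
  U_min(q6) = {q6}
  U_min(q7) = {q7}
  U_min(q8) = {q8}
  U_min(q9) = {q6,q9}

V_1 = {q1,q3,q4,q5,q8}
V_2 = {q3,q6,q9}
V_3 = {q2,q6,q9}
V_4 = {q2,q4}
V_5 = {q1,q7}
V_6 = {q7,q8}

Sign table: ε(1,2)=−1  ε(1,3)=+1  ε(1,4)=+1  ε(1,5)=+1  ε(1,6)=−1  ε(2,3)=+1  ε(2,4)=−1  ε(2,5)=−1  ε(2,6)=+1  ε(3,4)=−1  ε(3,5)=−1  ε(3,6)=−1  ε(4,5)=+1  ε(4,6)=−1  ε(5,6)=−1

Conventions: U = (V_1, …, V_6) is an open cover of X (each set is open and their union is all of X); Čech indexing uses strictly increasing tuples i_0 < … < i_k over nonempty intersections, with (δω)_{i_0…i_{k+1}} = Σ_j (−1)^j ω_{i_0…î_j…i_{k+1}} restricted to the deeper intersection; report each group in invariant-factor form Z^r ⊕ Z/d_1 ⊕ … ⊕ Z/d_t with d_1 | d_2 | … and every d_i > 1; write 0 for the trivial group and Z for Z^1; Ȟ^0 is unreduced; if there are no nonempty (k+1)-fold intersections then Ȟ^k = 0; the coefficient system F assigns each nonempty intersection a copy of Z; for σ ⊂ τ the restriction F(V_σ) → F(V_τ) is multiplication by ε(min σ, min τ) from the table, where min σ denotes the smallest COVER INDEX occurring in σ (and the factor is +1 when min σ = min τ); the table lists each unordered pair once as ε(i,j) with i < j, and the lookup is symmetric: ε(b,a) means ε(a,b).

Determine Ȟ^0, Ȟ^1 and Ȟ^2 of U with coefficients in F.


nonempty overlaps:
  V12={q3} V14={q4} V15={q1} V16={q8} V23={q6,q9} V34={q2} V56={q7}
C dims 6,7; δ0: rk 5, SNF 1^5
degree 0: 6−5−0 = 1 → Ȟ^0 ≅ Z
degree 1: 7−0−5 = 2 → Ȟ^1 ≅ Z^2
degree 2: 0−0−0 = 0 → Ȟ^2 ≅ 0

Ȟ^0 ≅ Z, Ȟ^1 ≅ Z^2, Ȟ^2 ≅ 0


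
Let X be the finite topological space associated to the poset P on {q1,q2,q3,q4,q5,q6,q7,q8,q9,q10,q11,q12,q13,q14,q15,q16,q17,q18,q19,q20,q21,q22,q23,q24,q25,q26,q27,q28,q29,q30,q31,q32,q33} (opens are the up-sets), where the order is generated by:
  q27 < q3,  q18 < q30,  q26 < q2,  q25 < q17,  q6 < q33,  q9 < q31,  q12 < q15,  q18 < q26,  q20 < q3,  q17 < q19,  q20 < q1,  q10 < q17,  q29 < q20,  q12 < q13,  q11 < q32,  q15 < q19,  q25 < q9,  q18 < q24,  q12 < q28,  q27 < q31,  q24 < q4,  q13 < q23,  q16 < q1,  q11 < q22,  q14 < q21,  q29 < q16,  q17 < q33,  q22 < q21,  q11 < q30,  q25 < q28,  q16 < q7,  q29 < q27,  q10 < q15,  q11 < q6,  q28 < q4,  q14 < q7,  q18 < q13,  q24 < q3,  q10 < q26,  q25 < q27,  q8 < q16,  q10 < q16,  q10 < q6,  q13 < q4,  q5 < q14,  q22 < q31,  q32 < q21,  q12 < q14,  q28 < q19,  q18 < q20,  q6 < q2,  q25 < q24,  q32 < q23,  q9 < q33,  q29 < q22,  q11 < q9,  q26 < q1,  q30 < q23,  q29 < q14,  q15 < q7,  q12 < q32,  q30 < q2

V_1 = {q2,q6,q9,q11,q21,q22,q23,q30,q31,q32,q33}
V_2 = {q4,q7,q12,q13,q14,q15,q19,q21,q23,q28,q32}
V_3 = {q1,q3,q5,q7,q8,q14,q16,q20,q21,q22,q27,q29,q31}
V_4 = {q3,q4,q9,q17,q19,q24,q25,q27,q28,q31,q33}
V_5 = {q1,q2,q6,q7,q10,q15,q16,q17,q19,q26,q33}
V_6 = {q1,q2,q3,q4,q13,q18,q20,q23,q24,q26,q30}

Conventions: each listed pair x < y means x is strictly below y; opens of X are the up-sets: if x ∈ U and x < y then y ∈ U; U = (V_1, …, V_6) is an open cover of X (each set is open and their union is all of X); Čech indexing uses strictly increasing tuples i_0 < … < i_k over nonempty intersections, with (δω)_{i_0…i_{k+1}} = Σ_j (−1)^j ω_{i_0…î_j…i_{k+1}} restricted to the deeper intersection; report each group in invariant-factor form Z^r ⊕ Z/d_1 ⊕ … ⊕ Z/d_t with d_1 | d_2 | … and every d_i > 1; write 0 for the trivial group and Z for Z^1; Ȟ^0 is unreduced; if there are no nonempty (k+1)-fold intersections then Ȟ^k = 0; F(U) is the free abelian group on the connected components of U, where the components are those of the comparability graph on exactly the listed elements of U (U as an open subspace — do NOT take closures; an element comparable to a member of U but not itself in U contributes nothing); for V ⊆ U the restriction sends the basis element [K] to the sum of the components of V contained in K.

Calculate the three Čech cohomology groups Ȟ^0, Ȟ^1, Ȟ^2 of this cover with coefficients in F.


nonempty intersections:
  V12={q21,q23,q32} V13={q21,q22,q31} V14={q9,q31,q33} V15={q2,q6,q33} V16={q2,q23,q30} V23={q7,q14,q21} V24={q4,q19,q28} V25={q7,q15,q19} V26={q4,q13,q23} V34={q3,q27,q31} V35={q1,q7,q16} V36={q1,q3,q20} V45={q17,q19,q33} V46={q3,q4,q24} V56={q1,q2,q26}
  V123={q21} V126={q23} V134={q31} V145={q33} V156={q2} V235={q7} V245={q19} V246={q4} V346={q3} V356={q1}
components per intersection:
  V1: {q2,q6,q9,q11,q21,q22,q23,q30,q31,q32,q33}
  V2: {q4,q7,q12,q13,q14,q15,q19,q21,q23,q28,q32}
  V3: {q1,q3,q5,q7,q8,q14,q16,q20,q21,q22,q27,q29,q31}
  V4: {q3,q4,q9,q17,q19,q24,q25,q27,q28,q31,q33}
  V5: {q1,q2,q6,q7,q10,q15,q16,q17,q19,q26,q33}
  V6: {q1,q2,q3,q4,q13,q18,q20,q23,q24,q26,q30}
  V12: {q21,q23,q32}
  V13: {q21,q22,q31}
  V14: {q9,q31,q33}
  V15: {q2,q6,q33}
  V16: {q2,q23,q30}
  V23: {q7,q14,q21}
  V24: {q4,q19,q28}
  V25: {q7,q15,q19}
  V26: {q4,q13,q23}
  V34: {q3,q27,q31}
  V35: {q1,q7,q16}
  V36: {q1,q3,q20}
  V45: {q17,q19,q33}
  V46: {q3,q4,q24}
  V56: {q1,q2,q26}
  V123: {q21}
  V126: {q23}
  V134: {q31}
  V145: {q33}
  V156: {q2}
  V235: {q7}
  V245: {q19}
  V246: {q4}
  V346: {q3}
  V356: {q1}
C dims 6,15,10; δ0: rk 5, SNF 1^5; δ1: rk 10, SNF 1^9·2
Ȟ^0: (6−5)−0=1 ⇒ Z
Ȟ^1: (15−10)−5=0 ⇒ 0
Ȟ^2: (10−0)−10=0 plus torsion [2] ⇒ Z/2

Ȟ^0(U;F) ≅ Z, Ȟ^1(U;F) ≅ 0 and Ȟ^2(U;F) ≅ Z/2


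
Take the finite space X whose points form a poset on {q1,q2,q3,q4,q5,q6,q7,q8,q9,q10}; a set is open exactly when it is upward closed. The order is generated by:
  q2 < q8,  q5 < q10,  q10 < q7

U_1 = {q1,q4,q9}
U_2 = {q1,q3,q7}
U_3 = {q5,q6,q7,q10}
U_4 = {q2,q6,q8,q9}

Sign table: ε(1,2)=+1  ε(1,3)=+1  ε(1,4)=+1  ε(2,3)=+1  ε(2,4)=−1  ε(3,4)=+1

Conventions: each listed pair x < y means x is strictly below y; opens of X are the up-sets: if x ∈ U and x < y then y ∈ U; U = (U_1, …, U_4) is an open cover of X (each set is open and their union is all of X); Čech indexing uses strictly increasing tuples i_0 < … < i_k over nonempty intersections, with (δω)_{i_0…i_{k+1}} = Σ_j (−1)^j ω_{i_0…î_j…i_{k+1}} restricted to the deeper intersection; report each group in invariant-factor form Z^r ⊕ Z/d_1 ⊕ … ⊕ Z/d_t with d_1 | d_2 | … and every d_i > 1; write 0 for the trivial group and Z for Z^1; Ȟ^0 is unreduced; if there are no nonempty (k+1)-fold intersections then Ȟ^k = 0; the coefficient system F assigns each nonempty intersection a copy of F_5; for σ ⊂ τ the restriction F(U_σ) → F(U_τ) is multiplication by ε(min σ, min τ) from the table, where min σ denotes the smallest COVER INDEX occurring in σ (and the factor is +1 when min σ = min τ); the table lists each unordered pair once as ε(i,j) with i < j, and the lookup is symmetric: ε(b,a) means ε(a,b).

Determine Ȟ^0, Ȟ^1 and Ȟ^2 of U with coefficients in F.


Ȟ^0 = Z/5,  Ȟ^1 = Z/5,  Ȟ^2 = 0

nonempty overlaps:
  U12={q1} U14={q9} U23={q7} U34={q6}
C dims 4,4; δ0: rk_F5 3
degree 0: 4−3−0 = 1 → Ȟ^0 ≅ Z/5
degree 1: 4−0−3 = 1 → Ȟ^1 ≅ Z/5
degree 2: 0−0−0 = 0 → Ȟ^2 ≅ 0


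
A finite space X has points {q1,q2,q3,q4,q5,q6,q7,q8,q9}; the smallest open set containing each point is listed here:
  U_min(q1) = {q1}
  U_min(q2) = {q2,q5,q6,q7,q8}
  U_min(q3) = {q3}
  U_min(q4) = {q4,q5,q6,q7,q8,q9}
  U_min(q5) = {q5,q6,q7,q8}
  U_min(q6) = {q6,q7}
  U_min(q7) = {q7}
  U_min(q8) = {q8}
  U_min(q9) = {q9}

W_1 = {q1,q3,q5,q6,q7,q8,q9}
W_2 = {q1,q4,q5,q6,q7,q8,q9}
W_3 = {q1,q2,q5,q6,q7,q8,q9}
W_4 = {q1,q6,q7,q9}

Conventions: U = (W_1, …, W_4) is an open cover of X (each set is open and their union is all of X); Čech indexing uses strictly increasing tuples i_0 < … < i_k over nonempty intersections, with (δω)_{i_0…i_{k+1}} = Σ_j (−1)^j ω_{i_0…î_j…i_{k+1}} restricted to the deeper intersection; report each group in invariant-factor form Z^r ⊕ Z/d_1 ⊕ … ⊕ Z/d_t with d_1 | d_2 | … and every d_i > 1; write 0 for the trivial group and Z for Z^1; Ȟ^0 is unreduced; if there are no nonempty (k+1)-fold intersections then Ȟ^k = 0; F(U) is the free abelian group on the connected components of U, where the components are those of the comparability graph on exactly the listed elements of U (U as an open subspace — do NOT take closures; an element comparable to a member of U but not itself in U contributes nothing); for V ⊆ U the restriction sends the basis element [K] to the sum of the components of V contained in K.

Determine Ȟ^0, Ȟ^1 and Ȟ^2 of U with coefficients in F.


Ȟ^0 = Z^3; Ȟ^1 = 0; Ȟ^2 = 0

nerve of the cover:
  W12={q1,q5,q6,q7,q8,q9} W13={q1,q5,q6,q7,q8,q9} W14={q1,q6,q7,q9} W23={q1,q5,q6,q7,q8,q9} W24={q1,q6,q7,q9} W34={q1,q6,q7,q9}
  W123={q1,q5,q6,q7,q8,q9} W124={q1,q6,q7,q9} W134={q1,q6,q7,q9} W234={q1,q6,q7,q9}
  W1234={q1,q6,q7,q9}
components per intersection:
  W1: {q1} {q3} {q5,q6,q7,q8} {q9}
  W2: {q1} {q4,q5,q6,q7,q8,q9}
  W3: {q1} {q2,q5,q6,q7,q8} {q9}
  W4: {q1} {q6,q7} {q9}
  W12: {q1} {q5,q6,q7,q8} {q9}
  W13: {q1} {q5,q6,q7,q8} {q9}
  W14: {q1} {q6,q7} {q9}
  W23: {q1} {q5,q6,q7,q8} {q9}
  W24: {q1} {q6,q7} {q9}
  W34: {q1} {q6,q7} {q9}
  W123: {q1} {q5,q6,q7,q8} {q9}
  W124: {q1} {q6,q7} {q9}
  W134: {q1} {q6,q7} {q9}
  W234: {q1} {q6,q7} {q9}
  W1234: {q1} {q6,q7} {q9}
C dims 12,18,12,3; δ0: rk 9, SNF 1^9; δ1: rk 9, SNF 1^9; δ2: rk 3, SNF 1^3
Ȟ^0 = (12 − 9) − 0 = 3, so Ȟ^0 ≅ Z^3
Ȟ^1 = (18 − 9) − 9 = 0, so Ȟ^1 ≅ 0
Ȟ^2 = (12 − 3) − 9 = 0, so Ȟ^2 ≅ 0


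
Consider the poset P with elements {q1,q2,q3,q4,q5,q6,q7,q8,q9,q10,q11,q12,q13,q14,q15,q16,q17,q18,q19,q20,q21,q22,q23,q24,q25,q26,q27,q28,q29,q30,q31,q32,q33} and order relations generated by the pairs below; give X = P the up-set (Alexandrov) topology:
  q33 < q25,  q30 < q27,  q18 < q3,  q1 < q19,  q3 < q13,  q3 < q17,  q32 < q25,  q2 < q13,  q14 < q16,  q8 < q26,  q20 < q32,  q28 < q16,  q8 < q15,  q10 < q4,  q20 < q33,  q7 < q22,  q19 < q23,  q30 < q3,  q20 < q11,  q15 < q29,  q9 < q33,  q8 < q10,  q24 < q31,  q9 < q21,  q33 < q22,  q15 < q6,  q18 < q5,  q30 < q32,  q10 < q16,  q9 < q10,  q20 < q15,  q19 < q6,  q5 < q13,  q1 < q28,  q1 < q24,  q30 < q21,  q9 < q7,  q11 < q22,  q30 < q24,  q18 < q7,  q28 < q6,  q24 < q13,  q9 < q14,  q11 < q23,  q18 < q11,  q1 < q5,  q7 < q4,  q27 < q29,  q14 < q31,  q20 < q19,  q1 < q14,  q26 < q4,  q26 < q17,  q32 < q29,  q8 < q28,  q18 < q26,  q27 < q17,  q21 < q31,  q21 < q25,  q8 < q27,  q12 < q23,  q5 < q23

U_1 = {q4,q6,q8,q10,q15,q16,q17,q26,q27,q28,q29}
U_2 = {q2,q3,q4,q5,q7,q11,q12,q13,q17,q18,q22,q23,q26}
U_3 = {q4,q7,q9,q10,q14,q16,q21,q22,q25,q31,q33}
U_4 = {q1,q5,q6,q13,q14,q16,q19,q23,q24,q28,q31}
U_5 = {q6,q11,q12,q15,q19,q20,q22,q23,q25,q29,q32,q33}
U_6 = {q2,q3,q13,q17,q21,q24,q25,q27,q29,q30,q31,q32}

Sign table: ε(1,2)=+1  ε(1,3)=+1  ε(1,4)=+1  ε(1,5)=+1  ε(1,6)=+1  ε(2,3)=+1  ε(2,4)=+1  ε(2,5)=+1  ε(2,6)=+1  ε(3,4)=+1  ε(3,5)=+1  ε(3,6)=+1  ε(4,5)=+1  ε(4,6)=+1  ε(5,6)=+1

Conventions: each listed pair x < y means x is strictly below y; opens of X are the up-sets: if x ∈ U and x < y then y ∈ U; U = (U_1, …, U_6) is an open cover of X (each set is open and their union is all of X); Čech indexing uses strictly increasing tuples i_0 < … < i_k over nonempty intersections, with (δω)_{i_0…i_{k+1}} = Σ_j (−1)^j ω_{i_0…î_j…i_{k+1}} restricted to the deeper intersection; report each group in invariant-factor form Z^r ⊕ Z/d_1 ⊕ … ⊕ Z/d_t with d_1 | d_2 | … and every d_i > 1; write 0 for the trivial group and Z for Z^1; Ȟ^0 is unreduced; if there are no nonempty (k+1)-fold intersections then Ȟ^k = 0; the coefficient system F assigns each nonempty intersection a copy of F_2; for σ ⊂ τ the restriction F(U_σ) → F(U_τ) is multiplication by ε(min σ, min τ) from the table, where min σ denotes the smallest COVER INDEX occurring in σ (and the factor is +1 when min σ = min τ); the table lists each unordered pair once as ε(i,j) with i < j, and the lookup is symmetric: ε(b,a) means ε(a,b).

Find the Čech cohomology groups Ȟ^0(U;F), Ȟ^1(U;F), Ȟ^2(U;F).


intersection data:
  U12={q4,q17,q26} U13={q4,q10,q16} U14={q6,q16,q28} U15={q6,q15,q29} U16={q17,q27,q29} U23={q4,q7,q22} U24={q5,q13,q23} U25={q11,q12,q22,q23} U26={q2,q3,q13,q17} U34={q14,q16,q31} U35={q22,q25,q33} U36={q21,q25,q31} U45={q6,q19,q23} U46={q13,q24,q31} U56={q25,q29,q32}
  U123={q4} U126={q17} U134={q16} U145={q6} U156={q29} U235={q22} U245={q23} U246={q13} U346={q31} U356={q25}
C dims 6,15,10; δ0: rk_F2 5; δ1: rk_F2 9
Ȟ^0 = (6 − 5) − 0 = 1, so Ȟ^0 ≅ Z/2
Ȟ^1 = (15 − 9) − 5 = 1, so Ȟ^1 ≅ Z/2
Ȟ^2 = (10 − 0) − 9 = 1, so Ȟ^2 ≅ Z/2

Ȟ^0(U;F) ≅ Z/2, Ȟ^1(U;F) ≅ Z/2, Ȟ^2(U;F) ≅ Z/2


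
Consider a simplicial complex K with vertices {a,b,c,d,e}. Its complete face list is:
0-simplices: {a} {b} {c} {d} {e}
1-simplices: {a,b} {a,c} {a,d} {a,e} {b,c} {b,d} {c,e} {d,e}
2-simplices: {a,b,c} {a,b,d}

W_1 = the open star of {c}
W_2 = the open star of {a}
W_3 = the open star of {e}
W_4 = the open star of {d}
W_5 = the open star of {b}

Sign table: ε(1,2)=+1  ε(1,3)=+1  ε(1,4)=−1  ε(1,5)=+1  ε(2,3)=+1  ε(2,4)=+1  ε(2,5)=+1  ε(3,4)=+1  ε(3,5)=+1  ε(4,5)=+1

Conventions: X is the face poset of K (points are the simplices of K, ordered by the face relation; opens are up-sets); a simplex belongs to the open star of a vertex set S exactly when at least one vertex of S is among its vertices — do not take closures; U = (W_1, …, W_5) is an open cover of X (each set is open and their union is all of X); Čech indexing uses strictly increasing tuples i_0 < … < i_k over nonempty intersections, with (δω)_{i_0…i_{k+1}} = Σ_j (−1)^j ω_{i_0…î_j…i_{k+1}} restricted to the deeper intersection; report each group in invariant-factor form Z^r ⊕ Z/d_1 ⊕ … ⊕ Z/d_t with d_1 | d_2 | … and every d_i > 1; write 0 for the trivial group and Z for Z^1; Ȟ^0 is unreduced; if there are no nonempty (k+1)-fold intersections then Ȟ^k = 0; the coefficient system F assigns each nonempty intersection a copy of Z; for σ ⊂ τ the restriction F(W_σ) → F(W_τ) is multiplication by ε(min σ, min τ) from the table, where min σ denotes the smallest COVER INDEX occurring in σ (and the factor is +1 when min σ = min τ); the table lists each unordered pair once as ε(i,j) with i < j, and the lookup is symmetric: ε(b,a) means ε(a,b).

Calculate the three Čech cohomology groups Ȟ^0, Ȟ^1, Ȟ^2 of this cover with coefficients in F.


Ȟ^0 ≅ Z, Ȟ^1 ≅ Z^2, Ȟ^2 ≅ 0

cover nerve:
  W1={{c},{a,c},{b,c},{c,e},{a,b,c}} W2={{a},{a,b},{a,c},{a,d},{a,e},{a,b,c},{a,b,d}} W3={{e},{a,e},{c,e},{d,e}} W4={{d},{a,d},{b,d},{d,e},{a,b,d}} W5={{b},{a,b},{b,c},{b,d},{a,b,c},{a,b,d}}
  W12={{a,c},{a,b,c}} W13={{c,e}} W15={{b,c},{a,b,c}} W23={{a,e}} W24={{a,d},{a,b,d}} W25={{a,b},{a,b,c},{a,b,d}} W34={{d,e}} W45={{b,d},{a,b,d}}
  W125={{a,b,c}} W245={{a,b,d}}
C dims 5,8,2; δ0: rk 4, SNF 1^4; δ1: rk 2, SNF 1^2
Ȟ^0: (5−4)−0=1 ⇒ Z
Ȟ^1: (8−2)−4=2 ⇒ Z^2
Ȟ^2: (2−0)−2=0 ⇒ 0


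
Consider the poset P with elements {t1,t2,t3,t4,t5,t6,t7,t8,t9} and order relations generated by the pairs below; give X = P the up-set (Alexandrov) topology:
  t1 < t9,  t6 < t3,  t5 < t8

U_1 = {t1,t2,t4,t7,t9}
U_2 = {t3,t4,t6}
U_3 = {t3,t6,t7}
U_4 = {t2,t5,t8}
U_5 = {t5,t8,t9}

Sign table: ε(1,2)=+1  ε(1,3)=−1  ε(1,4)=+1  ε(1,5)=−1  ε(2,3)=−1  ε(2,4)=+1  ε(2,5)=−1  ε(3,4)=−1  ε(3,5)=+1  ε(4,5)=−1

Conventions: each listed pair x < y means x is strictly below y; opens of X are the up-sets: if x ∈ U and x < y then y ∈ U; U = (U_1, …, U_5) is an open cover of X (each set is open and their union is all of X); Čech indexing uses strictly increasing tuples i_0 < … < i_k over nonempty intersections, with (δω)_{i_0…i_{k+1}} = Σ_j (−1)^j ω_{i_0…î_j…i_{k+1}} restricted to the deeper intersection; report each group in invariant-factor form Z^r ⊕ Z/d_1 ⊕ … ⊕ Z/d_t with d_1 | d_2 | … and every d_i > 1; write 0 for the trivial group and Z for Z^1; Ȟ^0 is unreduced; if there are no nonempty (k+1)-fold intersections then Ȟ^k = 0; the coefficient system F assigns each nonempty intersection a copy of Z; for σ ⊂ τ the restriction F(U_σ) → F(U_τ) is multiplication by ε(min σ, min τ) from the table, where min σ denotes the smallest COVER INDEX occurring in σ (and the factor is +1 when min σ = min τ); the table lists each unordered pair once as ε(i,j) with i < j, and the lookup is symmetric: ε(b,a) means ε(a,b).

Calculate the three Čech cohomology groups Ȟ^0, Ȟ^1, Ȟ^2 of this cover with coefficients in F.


cover nerve:
  U12={t4} U13={t7} U14={t2} U15={t9} U23={t3,t6} U45={t5,t8}
C dims 5,6; δ0: rk 4, SNF 1^4
Ȟ^0: (5−4)−0=1 ⇒ Z
Ȟ^1: (6−0)−4=2 ⇒ Z^2
Ȟ^2: (0−0)−0=0 ⇒ 0

Ȟ^0 = Z,  Ȟ^1 = Z^2,  Ȟ^2 = 0


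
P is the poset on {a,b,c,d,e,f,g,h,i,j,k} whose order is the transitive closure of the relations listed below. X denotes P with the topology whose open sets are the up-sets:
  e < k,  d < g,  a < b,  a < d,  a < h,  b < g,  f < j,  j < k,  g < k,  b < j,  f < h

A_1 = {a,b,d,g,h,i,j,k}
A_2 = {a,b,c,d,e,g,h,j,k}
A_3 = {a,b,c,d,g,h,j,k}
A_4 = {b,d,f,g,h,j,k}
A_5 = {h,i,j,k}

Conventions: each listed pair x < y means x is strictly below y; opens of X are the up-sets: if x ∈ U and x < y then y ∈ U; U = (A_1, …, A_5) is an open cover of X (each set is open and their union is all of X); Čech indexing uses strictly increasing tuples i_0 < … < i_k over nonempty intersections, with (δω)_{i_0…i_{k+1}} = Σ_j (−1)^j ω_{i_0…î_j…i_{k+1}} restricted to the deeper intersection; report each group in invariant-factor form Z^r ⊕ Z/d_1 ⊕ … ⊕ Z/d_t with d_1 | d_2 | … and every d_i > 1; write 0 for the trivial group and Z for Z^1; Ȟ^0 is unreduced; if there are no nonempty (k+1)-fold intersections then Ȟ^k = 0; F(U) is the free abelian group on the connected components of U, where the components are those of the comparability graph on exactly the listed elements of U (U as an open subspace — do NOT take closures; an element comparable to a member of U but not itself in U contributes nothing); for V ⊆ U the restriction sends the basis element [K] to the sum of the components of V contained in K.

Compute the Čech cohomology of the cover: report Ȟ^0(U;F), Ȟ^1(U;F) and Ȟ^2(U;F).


Ȟ^0 = Z^3; Ȟ^1 = Z; Ȟ^2 = 0

intersection data:
  A12={a,b,d,g,h,j,k} A13={a,b,d,g,h,j,k} A14={b,d,g,h,j,k} A15={h,i,j,k} A23={a,b,c,d,g,h,j,k} A24={b,d,g,h,j,k} A25={h,j,k} A34={b,d,g,h,j,k} A35={h,j,k} A45={h,j,k}
  A123={a,b,d,g,h,j,k} A124={b,d,g,h,j,k} A125={h,j,k} A134={b,d,g,h,j,k} A135={h,j,k} A145={h,j,k} A234={b,d,g,h,j,k} A235={h,j,k} A245={h,j,k} A345={h,j,k}
  A1234={b,d,g,h,j,k} A1235={h,j,k} A1245={h,j,k} A1345={h,j,k} A2345={h,j,k}
  A12345={h,j,k}
components per intersection:
  A1: {a,b,d,g,h,j,k} {i}
  A2: {a,b,d,e,g,h,j,k} {c}
  A3: {a,b,d,g,h,j,k} {c}
  A4: {b,d,f,g,h,j,k}
  A5: {h} {i} {j,k}
  A12: {a,b,d,g,h,j,k}
  A13: {a,b,d,g,h,j,k}
  A14: {b,d,g,j,k} {h}
  A15: {h} {i} {j,k}
  A23: {a,b,d,g,h,j,k} {c}
  A24: {b,d,g,j,k} {h}
  A25: {h} {j,k}
  A34: {b,d,g,j,k} {h}
  A35: {h} {j,k}
  A45: {h} {j,k}
  A123: {a,b,d,g,h,j,k}
  A124: {b,d,g,j,k} {h}
  A125: {h} {j,k}
  A134: {b,d,g,j,k} {h}
  A135: {h} {j,k}
  A145: {h} {j,k}
  A234: {b,d,g,j,k} {h}
  A235: {h} {j,k}
  A245: {h} {j,k}
  A345: {h} {j,k}
  A1234: {b,d,g,j,k} {h}
  A1235: {h} {j,k}
  A1245: {h} {j,k}
  A1345: {h} {j,k}
  A2345: {h} {j,k}
  A12345: {h} {j,k}
C dims 10,19,19,10; δ0: rk 7, SNF 1^7; δ1: rk 11, SNF 1^11; δ2: rk 8, SNF 1^8
Ȟ^0 = (10 − 7) − 0 = 3, so Ȟ^0 ≅ Z^3
Ȟ^1 = (19 − 11) − 7 = 1, so Ȟ^1 ≅ Z
Ȟ^2 = (19 − 8) − 11 = 0, so Ȟ^2 ≅ 0


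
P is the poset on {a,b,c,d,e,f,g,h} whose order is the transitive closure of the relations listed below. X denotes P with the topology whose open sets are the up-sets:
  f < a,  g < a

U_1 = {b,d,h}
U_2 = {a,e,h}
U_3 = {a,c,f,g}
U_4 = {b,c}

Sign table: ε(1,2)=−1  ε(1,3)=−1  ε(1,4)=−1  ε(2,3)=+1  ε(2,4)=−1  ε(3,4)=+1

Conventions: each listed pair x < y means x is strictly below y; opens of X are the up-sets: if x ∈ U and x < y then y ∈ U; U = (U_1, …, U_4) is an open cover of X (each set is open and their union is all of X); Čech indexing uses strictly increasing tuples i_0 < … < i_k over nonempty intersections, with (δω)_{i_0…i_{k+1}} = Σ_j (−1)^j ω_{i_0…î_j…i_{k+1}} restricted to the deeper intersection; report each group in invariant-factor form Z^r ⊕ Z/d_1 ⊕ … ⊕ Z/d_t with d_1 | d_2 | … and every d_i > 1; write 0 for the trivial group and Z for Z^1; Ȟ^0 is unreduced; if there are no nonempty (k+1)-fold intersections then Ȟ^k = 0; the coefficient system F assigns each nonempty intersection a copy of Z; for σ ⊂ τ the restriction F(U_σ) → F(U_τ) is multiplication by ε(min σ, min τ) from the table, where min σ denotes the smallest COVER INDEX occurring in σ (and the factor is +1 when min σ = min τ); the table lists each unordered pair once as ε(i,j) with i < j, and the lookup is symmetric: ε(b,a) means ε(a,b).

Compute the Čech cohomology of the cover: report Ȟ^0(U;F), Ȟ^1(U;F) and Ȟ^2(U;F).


Ȟ^0(U;F) ≅ Z, Ȟ^1(U;F) ≅ Z and Ȟ^2(U;F) ≅ 0

cover nerve:
  U12={h} U14={b} U23={a} U34={c}
C dims 4,4; δ0: rk 3, SNF 1^3
Ȟ^0: (4−3)−0=1 ⇒ Z
Ȟ^1: (4−0)−3=1 ⇒ Z
Ȟ^2: (0−0)−0=0 ⇒ 0


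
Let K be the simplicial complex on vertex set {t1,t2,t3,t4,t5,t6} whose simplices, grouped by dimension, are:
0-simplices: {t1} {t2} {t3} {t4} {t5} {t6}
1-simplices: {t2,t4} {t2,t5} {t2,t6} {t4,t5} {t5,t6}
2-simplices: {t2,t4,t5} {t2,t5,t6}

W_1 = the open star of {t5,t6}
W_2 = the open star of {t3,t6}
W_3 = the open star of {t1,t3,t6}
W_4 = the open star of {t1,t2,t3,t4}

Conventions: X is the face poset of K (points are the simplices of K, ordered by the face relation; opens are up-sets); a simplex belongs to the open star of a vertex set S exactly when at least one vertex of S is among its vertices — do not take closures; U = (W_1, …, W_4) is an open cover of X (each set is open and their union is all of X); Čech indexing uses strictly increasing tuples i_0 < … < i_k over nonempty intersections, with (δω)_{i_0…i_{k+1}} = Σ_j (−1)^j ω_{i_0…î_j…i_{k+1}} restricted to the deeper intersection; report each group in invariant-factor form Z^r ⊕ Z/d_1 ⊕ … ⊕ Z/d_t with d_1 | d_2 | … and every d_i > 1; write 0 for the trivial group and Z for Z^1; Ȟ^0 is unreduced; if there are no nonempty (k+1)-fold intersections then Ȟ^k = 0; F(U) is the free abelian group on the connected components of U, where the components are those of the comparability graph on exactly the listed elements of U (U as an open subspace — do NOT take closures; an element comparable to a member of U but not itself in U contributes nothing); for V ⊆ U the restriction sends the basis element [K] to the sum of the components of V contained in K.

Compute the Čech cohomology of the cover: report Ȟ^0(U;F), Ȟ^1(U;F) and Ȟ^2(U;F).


nonempty intersections:
  W1={{t5},{t6},{t2,t5},{t2,t6},{t4,t5},{t5,t6},{t2,t4,t5},{t2,t5,t6}} W2={{t3},{t6},{t2,t6},{t5,t6},{t2,t5,t6}} W3={{t1},{t3},{t6},{t2,t6},{t5,t6},{t2,t5,t6}} W4={{t1},{t2},{t3},{t4},{t2,t4},{t2,t5},{t2,t6},{t4,t5},{t2,t4,t5},{t2,t5,t6}}
  W12={{t6},{t2,t6},{t5,t6},{t2,t5,t6}} W13={{t6},{t2,t6},{t5,t6},{t2,t5,t6}} W14={{t2,t5},{t2,t6},{t4,t5},{t2,t4,t5},{t2,t5,t6}} W23={{t3},{t6},{t2,t6},{t5,t6},{t2,t5,t6}} W24={{t3},{t2,t6},{t2,t5,t6}} W34={{t1},{t3},{t2,t6},{t2,t5,t6}}
  W123={{t6},{t2,t6},{t5,t6},{t2,t5,t6}} W124={{t2,t6},{t2,t5,t6}} W134={{t2,t6},{t2,t5,t6}} W234={{t3},{t2,t6},{t2,t5,t6}}
  W1234={{t2,t6},{t2,t5,t6}}
components per intersection:
  W1: {{t5},{t6},{t2,t5},{t2,t6},{t4,t5},{t5,t6},{t2,t4,t5},{t2,t5,t6}}
  W2: {{t3}} {{t6},{t2,t6},{t5,t6},{t2,t5,t6}}
  W3: {{t1}} {{t3}} {{t6},{t2,t6},{t5,t6},{t2,t5,t6}}
  W4: {{t1}} {{t2},{t4},{t2,t4},{t2,t5},{t2,t6},{t4,t5},{t2,t4,t5},{t2,t5,t6}} {{t3}}
  W12: {{t6},{t2,t6},{t5,t6},{t2,t5,t6}}
  W13: {{t6},{t2,t6},{t5,t6},{t2,t5,t6}}
  W14: {{t2,t5},{t2,t6},{t4,t5},{t2,t4,t5},{t2,t5,t6}}
  W23: {{t3}} {{t6},{t2,t6},{t5,t6},{t2,t5,t6}}
  W24: {{t3}} {{t2,t6},{t2,t5,t6}}
  W34: {{t1}} {{t3}} {{t2,t6},{t2,t5,t6}}
  W123: {{t6},{t2,t6},{t5,t6},{t2,t5,t6}}
  W124: {{t2,t6},{t2,t5,t6}}
  W134: {{t2,t6},{t2,t5,t6}}
  W234: {{t3}} {{t2,t6},{t2,t5,t6}}
  W1234: {{t2,t6},{t2,t5,t6}}
C dims 9,10,5,1; δ0: rk 6, SNF 1^6; δ1: rk 4, SNF 1^4; δ2: rk 1, SNF 1^1
Ȟ^0: (9−6)−0=3 ⇒ Z^3
Ȟ^1: (10−4)−6=0 ⇒ 0
Ȟ^2: (5−1)−4=0 ⇒ 0

Ȟ^0 ≅ Z^3,  Ȟ^1 ≅ 0,  Ȟ^2 ≅ 0


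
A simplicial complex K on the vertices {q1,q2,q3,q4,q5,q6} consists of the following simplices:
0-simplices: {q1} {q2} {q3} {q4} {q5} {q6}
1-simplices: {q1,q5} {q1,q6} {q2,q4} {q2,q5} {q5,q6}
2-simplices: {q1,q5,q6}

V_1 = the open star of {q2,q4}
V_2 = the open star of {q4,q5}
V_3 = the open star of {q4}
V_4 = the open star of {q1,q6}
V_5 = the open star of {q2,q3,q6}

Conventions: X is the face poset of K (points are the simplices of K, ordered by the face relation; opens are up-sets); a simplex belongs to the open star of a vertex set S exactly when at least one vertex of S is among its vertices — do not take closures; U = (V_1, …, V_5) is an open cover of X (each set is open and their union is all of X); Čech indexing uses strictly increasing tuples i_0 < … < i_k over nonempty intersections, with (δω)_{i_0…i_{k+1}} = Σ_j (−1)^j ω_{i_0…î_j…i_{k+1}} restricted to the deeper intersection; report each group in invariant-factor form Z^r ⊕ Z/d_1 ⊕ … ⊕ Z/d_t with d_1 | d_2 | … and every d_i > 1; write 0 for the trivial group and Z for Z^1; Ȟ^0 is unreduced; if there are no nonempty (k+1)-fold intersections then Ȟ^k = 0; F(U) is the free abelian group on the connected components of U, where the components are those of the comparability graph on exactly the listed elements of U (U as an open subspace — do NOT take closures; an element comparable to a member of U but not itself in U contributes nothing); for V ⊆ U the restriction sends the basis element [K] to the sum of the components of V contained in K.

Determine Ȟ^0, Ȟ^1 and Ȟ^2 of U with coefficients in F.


nonempty intersections:
  V1={{q2},{q4},{q2,q4},{q2,q5}} V2={{q4},{q5},{q1,q5},{q2,q4},{q2,q5},{q5,q6},{q1,q5,q6}} V3={{q4},{q2,q4}} V4={{q1},{q6},{q1,q5},{q1,q6},{q5,q6},{q1,q5,q6}} V5={{q2},{q3},{q6},{q1,q6},{q2,q4},{q2,q5},{q5,q6},{q1,q5,q6}}
  V12={{q4},{q2,q4},{q2,q5}} V13={{q4},{q2,q4}} V15={{q2},{q2,q4},{q2,q5}} V23={{q4},{q2,q4}} V24={{q1,q5},{q5,q6},{q1,q5,q6}} V25={{q2,q4},{q2,q5},{q5,q6},{q1,q5,q6}} V35={{q2,q4}} V45={{q6},{q1,q6},{q5,q6},{q1,q5,q6}}
  V123={{q4},{q2,q4}} V125={{q2,q4},{q2,q5}} V135={{q2,q4}} V235={{q2,q4}} V245={{q5,q6},{q1,q5,q6}}
  V1235={{q2,q4}}
components per intersection:
  V1: {{q2},{q4},{q2,q4},{q2,q5}}
  V2: {{q4},{q2,q4}} {{q5},{q1,q5},{q2,q5},{q5,q6},{q1,q5,q6}}
  V3: {{q4},{q2,q4}}
  V4: {{q1},{q6},{q1,q5},{q1,q6},{q5,q6},{q1,q5,q6}}
  V5: {{q2},{q2,q4},{q2,q5}} {{q3}} {{q6},{q1,q6},{q5,q6},{q1,q5,q6}}
  V12: {{q4},{q2,q4}} {{q2,q5}}
  V13: {{q4},{q2,q4}}
  V15: {{q2},{q2,q4},{q2,q5}}
  V23: {{q4},{q2,q4}}
  V24: {{q1,q5},{q5,q6},{q1,q5,q6}}
  V25: {{q2,q4}} {{q2,q5}} {{q5,q6},{q1,q5,q6}}
  V35: {{q2,q4}}
  V45: {{q6},{q1,q6},{q5,q6},{q1,q5,q6}}
  V123: {{q4},{q2,q4}}
  V125: {{q2,q4}} {{q2,q5}}
  V135: {{q2,q4}}
  V235: {{q2,q4}}
  V245: {{q5,q6},{q1,q5,q6}}
  V1235: {{q2,q4}}
C dims 8,11,6,1; δ0: rk 6, SNF 1^6; δ1: rk 5, SNF 1^5; δ2: rk 1, SNF 1^1
Ȟ^0: (8−6)−0=2 ⇒ Z^2
Ȟ^1: (11−5)−6=0 ⇒ 0
Ȟ^2: (6−1)−5=0 ⇒ 0

Ȟ^0 = Z^2, Ȟ^1 = 0 and Ȟ^2 = 0


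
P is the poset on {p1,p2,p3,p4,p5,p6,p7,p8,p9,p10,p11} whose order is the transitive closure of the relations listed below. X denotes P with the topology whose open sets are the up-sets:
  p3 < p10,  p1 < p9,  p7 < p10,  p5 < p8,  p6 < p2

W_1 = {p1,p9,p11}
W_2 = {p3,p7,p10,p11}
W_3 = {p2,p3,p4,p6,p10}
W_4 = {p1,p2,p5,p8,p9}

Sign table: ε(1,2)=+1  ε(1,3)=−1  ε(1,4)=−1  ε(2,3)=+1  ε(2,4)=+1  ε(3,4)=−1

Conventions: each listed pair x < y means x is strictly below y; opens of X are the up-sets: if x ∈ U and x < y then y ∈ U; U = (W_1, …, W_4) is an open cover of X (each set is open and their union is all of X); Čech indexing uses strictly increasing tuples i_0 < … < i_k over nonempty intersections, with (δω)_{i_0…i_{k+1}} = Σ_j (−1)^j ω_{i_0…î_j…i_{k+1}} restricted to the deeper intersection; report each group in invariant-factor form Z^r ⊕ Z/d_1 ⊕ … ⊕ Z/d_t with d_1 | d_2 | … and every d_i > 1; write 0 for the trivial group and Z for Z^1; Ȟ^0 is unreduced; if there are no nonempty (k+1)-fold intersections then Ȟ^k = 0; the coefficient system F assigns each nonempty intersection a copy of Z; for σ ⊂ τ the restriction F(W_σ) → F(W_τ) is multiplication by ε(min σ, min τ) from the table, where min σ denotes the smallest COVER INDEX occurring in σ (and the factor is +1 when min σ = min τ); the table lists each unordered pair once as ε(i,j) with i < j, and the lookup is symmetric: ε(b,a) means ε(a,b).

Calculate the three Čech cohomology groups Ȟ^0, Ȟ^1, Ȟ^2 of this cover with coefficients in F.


nerve of the cover:
  W12={p11} W14={p1,p9} W23={p3,p10} W34={p2}
C dims 4,4; δ0: rk 3, SNF 1^3
Ȟ^0 = (4 − 3) − 0 = 1, so Ȟ^0 ≅ Z
Ȟ^1 = (4 − 0) − 3 = 1, so Ȟ^1 ≅ Z
Ȟ^2 = (0 − 0) − 0 = 0, so Ȟ^2 ≅ 0

Ȟ^0 ≅ Z, Ȟ^1 ≅ Z, Ȟ^2 ≅ 0


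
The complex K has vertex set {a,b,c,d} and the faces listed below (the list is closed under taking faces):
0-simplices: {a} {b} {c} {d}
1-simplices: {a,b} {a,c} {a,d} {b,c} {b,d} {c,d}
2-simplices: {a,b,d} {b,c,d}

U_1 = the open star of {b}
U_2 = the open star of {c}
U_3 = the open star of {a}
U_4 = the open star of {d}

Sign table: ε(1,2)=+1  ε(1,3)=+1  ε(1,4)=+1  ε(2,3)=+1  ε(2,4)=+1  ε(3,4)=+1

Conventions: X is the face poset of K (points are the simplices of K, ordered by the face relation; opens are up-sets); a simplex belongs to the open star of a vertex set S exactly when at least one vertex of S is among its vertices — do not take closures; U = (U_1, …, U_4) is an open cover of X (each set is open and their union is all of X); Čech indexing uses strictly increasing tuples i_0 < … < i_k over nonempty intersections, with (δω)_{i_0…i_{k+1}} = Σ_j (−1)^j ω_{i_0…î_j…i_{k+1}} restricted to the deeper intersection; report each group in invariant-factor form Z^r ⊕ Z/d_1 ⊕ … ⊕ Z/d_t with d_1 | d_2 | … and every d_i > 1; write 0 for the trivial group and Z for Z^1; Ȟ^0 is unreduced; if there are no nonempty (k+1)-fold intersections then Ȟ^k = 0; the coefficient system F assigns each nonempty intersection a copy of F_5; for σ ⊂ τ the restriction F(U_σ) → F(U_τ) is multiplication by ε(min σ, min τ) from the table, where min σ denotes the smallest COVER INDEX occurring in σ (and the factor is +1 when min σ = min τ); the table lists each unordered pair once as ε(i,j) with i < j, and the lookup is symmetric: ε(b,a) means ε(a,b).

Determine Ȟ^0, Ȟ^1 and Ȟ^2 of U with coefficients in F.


cover nerve:
  U1={{b},{a,b},{b,c},{b,d},{a,b,d},{b,c,d}} U2={{c},{a,c},{b,c},{c,d},{b,c,d}} U3={{a},{a,b},{a,c},{a,d},{a,b,d}} U4={{d},{a,d},{b,d},{c,d},{a,b,d},{b,c,d}}
  U12={{b,c},{b,c,d}} U13={{a,b},{a,b,d}} U14={{b,d},{a,b,d},{b,c,d}} U23={{a,c}} U24={{c,d},{b,c,d}} U34={{a,d},{a,b,d}}
  U124={{b,c,d}} U134={{a,b,d}}
C dims 4,6,2; δ0: rk_F5 3; δ1: rk_F5 2
Ȟ^0: (4−3)−0=1 ⇒ Z/5
Ȟ^1: (6−2)−3=1 ⇒ Z/5
Ȟ^2: (2−0)−2=0 ⇒ 0

Ȟ^0(U;F) ≅ Z/5,  Ȟ^1(U;F) ≅ Z/5,  Ȟ^2(U;F) ≅ 0


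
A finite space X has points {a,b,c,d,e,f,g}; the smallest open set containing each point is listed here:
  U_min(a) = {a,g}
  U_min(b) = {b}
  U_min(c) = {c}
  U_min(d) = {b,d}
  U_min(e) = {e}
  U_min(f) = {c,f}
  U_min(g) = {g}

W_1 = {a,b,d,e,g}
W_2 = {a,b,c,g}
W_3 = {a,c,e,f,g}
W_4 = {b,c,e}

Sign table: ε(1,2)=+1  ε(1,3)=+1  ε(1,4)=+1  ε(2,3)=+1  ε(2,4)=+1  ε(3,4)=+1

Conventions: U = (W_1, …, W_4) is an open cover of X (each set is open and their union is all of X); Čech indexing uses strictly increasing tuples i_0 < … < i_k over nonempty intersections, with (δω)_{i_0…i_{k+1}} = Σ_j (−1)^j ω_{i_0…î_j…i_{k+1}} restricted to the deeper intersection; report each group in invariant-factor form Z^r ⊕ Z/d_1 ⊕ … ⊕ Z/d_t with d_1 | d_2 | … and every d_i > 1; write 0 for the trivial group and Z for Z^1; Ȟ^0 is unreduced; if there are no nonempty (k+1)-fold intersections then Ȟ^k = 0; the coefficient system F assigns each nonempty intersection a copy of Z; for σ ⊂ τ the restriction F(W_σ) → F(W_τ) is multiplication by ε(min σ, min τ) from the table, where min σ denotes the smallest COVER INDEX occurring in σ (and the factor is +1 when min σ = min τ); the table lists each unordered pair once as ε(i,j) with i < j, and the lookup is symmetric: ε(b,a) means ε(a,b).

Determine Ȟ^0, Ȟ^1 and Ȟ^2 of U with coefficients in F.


nerve of the cover:
  W12={a,b,g} W13={a,e,g} W14={b,e} W23={a,c,g} W24={b,c} W34={c,e}
  W123={a,g} W124={b} W134={e} W234={c}
C dims 4,6,4; δ0: rk 3, SNF 1^3; δ1: rk 3, SNF 1^3
Ȟ^0 = (4 − 3) − 0 = 1, so Ȟ^0 ≅ Z
Ȟ^1 = (6 − 3) − 3 = 0, so Ȟ^1 ≅ 0
Ȟ^2 = (4 − 0) − 3 = 1, so Ȟ^2 ≅ Z

Ȟ^0 ≅ Z, Ȟ^1 ≅ 0, Ȟ^2 ≅ Z


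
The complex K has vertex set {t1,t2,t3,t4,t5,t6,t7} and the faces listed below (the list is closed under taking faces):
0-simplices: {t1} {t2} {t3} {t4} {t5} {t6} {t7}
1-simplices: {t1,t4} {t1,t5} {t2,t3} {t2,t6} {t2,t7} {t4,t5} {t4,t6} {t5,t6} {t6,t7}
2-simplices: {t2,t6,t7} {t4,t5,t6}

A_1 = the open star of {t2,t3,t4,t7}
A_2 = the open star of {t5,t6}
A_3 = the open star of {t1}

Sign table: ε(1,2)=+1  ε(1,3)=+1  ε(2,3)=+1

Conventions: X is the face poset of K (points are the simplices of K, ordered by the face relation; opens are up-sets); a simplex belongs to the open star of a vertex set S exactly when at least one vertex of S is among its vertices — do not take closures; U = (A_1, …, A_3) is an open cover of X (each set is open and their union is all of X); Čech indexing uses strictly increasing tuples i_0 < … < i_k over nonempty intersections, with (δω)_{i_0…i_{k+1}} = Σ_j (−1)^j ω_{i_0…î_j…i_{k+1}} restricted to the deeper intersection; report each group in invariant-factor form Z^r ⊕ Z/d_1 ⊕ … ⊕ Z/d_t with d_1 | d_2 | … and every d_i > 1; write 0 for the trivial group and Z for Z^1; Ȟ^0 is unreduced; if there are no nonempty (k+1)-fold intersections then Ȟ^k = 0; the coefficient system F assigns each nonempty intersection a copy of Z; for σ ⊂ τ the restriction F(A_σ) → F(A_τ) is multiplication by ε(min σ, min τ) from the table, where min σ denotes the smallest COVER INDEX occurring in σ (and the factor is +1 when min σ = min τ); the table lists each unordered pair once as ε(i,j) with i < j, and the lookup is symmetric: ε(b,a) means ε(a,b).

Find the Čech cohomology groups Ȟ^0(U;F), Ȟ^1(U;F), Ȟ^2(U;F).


Ȟ^0 = Z,  Ȟ^1 = Z,  Ȟ^2 = 0

nerve simplices:
  A1={{t2},{t3},{t4},{t7},{t1,t4},{t2,t3},{t2,t6},{t2,t7},{t4,t5},{t4,t6},{t6,t7},{t2,t6,t7},{t4,t5,t6}} A2={{t5},{t6},{t1,t5},{t2,t6},{t4,t5},{t4,t6},{t5,t6},{t6,t7},{t2,t6,t7},{t4,t5,t6}} A3={{t1},{t1,t4},{t1,t5}}
  A12={{t2,t6},{t4,t5},{t4,t6},{t6,t7},{t2,t6,t7},{t4,t5,t6}} A13={{t1,t4}} A23={{t1,t5}}
C dims 3,3; δ0: rk 2, SNF 1^2
degree 0: 3−2−0 = 1 → Ȟ^0 ≅ Z
degree 1: 3−0−2 = 1 → Ȟ^1 ≅ Z
degree 2: 0−0−0 = 0 → Ȟ^2 ≅ 0
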